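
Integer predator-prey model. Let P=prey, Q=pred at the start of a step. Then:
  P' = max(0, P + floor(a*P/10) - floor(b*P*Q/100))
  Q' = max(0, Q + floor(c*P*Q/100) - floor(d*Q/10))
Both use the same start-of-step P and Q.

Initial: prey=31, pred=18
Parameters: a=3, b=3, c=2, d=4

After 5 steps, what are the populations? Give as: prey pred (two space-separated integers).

Answer: 4 13

Derivation:
Step 1: prey: 31+9-16=24; pred: 18+11-7=22
Step 2: prey: 24+7-15=16; pred: 22+10-8=24
Step 3: prey: 16+4-11=9; pred: 24+7-9=22
Step 4: prey: 9+2-5=6; pred: 22+3-8=17
Step 5: prey: 6+1-3=4; pred: 17+2-6=13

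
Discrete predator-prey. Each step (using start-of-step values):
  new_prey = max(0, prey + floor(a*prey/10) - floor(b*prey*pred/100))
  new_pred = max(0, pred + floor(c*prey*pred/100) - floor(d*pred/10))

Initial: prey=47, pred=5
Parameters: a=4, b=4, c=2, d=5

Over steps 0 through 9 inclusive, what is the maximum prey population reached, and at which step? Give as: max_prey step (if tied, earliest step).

Step 1: prey: 47+18-9=56; pred: 5+4-2=7
Step 2: prey: 56+22-15=63; pred: 7+7-3=11
Step 3: prey: 63+25-27=61; pred: 11+13-5=19
Step 4: prey: 61+24-46=39; pred: 19+23-9=33
Step 5: prey: 39+15-51=3; pred: 33+25-16=42
Step 6: prey: 3+1-5=0; pred: 42+2-21=23
Step 7: prey: 0+0-0=0; pred: 23+0-11=12
Step 8: prey: 0+0-0=0; pred: 12+0-6=6
Step 9: prey: 0+0-0=0; pred: 6+0-3=3
Max prey = 63 at step 2

Answer: 63 2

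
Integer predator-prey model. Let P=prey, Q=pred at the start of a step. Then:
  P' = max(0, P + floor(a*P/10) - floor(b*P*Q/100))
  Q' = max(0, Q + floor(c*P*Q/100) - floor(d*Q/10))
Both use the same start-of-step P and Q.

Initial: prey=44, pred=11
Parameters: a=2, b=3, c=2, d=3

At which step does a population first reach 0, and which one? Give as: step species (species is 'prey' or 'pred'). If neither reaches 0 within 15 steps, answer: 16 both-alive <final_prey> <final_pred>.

Step 1: prey: 44+8-14=38; pred: 11+9-3=17
Step 2: prey: 38+7-19=26; pred: 17+12-5=24
Step 3: prey: 26+5-18=13; pred: 24+12-7=29
Step 4: prey: 13+2-11=4; pred: 29+7-8=28
Step 5: prey: 4+0-3=1; pred: 28+2-8=22
Step 6: prey: 1+0-0=1; pred: 22+0-6=16
Step 7: prey: 1+0-0=1; pred: 16+0-4=12
Step 8: prey: 1+0-0=1; pred: 12+0-3=9
Step 9: prey: 1+0-0=1; pred: 9+0-2=7
Step 10: prey: 1+0-0=1; pred: 7+0-2=5
Step 11: prey: 1+0-0=1; pred: 5+0-1=4
Step 12: prey: 1+0-0=1; pred: 4+0-1=3
Step 13: prey: 1+0-0=1; pred: 3+0-0=3
Steps 14-15: state stable at prey=1, pred=3 (no change)
No extinction within 15 steps

Answer: 16 both-alive 1 3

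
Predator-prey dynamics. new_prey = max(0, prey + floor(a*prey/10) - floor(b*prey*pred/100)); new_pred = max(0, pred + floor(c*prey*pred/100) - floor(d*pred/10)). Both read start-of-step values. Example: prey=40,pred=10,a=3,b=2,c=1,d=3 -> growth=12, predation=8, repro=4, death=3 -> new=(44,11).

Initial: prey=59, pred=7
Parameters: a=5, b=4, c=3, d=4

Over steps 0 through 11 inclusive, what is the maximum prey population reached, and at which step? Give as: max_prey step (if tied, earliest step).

Answer: 72 1

Derivation:
Step 1: prey: 59+29-16=72; pred: 7+12-2=17
Step 2: prey: 72+36-48=60; pred: 17+36-6=47
Step 3: prey: 60+30-112=0; pred: 47+84-18=113
Step 4: prey: 0+0-0=0; pred: 113+0-45=68
Step 5: prey: 0+0-0=0; pred: 68+0-27=41
Step 6: prey: 0+0-0=0; pred: 41+0-16=25
Step 7: prey: 0+0-0=0; pred: 25+0-10=15
Step 8: prey: 0+0-0=0; pred: 15+0-6=9
Step 9: prey: 0+0-0=0; pred: 9+0-3=6
Step 10: prey: 0+0-0=0; pred: 6+0-2=4
Step 11: prey: 0+0-0=0; pred: 4+0-1=3
Max prey = 72 at step 1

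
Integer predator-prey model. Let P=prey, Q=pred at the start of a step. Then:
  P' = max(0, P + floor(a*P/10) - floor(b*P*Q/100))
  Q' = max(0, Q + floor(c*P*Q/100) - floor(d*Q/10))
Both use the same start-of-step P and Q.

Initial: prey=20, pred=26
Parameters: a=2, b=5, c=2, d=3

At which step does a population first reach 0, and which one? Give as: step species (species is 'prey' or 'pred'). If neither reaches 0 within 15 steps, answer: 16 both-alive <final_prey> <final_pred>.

Answer: 1 prey

Derivation:
Step 1: prey: 20+4-26=0; pred: 26+10-7=29
First extinction: prey at step 1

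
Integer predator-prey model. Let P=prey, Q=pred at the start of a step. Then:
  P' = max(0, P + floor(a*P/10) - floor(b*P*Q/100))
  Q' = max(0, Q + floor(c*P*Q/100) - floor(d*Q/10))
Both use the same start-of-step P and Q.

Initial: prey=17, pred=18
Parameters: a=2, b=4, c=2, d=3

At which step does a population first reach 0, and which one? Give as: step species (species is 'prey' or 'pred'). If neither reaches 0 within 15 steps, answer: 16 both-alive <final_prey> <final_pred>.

Answer: 16 both-alive 1 3

Derivation:
Step 1: prey: 17+3-12=8; pred: 18+6-5=19
Step 2: prey: 8+1-6=3; pred: 19+3-5=17
Step 3: prey: 3+0-2=1; pred: 17+1-5=13
Step 4: prey: 1+0-0=1; pred: 13+0-3=10
Step 5: prey: 1+0-0=1; pred: 10+0-3=7
Step 6: prey: 1+0-0=1; pred: 7+0-2=5
Step 7: prey: 1+0-0=1; pred: 5+0-1=4
Step 8: prey: 1+0-0=1; pred: 4+0-1=3
Step 9: prey: 1+0-0=1; pred: 3+0-0=3
Steps 10-15: state stable at prey=1, pred=3 (no change)
No extinction within 15 steps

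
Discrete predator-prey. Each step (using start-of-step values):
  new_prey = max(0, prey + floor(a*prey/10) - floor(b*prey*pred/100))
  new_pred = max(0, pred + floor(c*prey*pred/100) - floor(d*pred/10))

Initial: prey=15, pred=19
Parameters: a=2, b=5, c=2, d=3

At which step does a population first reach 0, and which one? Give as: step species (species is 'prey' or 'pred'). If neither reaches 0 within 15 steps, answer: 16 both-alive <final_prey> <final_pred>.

Step 1: prey: 15+3-14=4; pred: 19+5-5=19
Step 2: prey: 4+0-3=1; pred: 19+1-5=15
Step 3: prey: 1+0-0=1; pred: 15+0-4=11
Step 4: prey: 1+0-0=1; pred: 11+0-3=8
Step 5: prey: 1+0-0=1; pred: 8+0-2=6
Step 6: prey: 1+0-0=1; pred: 6+0-1=5
Step 7: prey: 1+0-0=1; pred: 5+0-1=4
Step 8: prey: 1+0-0=1; pred: 4+0-1=3
Step 9: prey: 1+0-0=1; pred: 3+0-0=3
Steps 10-15: state stable at prey=1, pred=3 (no change)
No extinction within 15 steps

Answer: 16 both-alive 1 3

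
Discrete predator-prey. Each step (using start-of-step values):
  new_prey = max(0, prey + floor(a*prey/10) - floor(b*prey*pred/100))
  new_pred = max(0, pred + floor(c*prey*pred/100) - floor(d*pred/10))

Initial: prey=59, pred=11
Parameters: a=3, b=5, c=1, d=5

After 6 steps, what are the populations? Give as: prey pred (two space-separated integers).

Step 1: prey: 59+17-32=44; pred: 11+6-5=12
Step 2: prey: 44+13-26=31; pred: 12+5-6=11
Step 3: prey: 31+9-17=23; pred: 11+3-5=9
Step 4: prey: 23+6-10=19; pred: 9+2-4=7
Step 5: prey: 19+5-6=18; pred: 7+1-3=5
Step 6: prey: 18+5-4=19; pred: 5+0-2=3

Answer: 19 3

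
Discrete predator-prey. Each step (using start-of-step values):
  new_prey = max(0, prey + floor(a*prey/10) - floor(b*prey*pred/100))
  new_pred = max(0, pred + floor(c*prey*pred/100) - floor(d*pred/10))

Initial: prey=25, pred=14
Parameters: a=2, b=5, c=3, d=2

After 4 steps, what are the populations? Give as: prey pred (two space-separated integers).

Step 1: prey: 25+5-17=13; pred: 14+10-2=22
Step 2: prey: 13+2-14=1; pred: 22+8-4=26
Step 3: prey: 1+0-1=0; pred: 26+0-5=21
Step 4: prey: 0+0-0=0; pred: 21+0-4=17

Answer: 0 17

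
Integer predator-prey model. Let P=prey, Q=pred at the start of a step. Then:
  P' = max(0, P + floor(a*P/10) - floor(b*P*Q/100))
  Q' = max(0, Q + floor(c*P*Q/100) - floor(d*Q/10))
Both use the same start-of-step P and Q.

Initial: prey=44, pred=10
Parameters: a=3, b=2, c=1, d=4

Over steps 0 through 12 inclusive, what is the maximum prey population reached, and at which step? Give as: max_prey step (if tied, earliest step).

Step 1: prey: 44+13-8=49; pred: 10+4-4=10
Step 2: prey: 49+14-9=54; pred: 10+4-4=10
Step 3: prey: 54+16-10=60; pred: 10+5-4=11
Step 4: prey: 60+18-13=65; pred: 11+6-4=13
Step 5: prey: 65+19-16=68; pred: 13+8-5=16
Step 6: prey: 68+20-21=67; pred: 16+10-6=20
Step 7: prey: 67+20-26=61; pred: 20+13-8=25
Step 8: prey: 61+18-30=49; pred: 25+15-10=30
Step 9: prey: 49+14-29=34; pred: 30+14-12=32
Step 10: prey: 34+10-21=23; pred: 32+10-12=30
Step 11: prey: 23+6-13=16; pred: 30+6-12=24
Step 12: prey: 16+4-7=13; pred: 24+3-9=18
Max prey = 68 at step 5

Answer: 68 5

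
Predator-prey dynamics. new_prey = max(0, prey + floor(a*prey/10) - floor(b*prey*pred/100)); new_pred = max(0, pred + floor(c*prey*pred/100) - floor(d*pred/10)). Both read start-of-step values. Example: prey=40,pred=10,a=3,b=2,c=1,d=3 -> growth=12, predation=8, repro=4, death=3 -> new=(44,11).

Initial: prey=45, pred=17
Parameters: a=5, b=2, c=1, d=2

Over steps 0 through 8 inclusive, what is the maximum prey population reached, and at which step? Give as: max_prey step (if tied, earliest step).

Answer: 57 2

Derivation:
Step 1: prey: 45+22-15=52; pred: 17+7-3=21
Step 2: prey: 52+26-21=57; pred: 21+10-4=27
Step 3: prey: 57+28-30=55; pred: 27+15-5=37
Step 4: prey: 55+27-40=42; pred: 37+20-7=50
Step 5: prey: 42+21-42=21; pred: 50+21-10=61
Step 6: prey: 21+10-25=6; pred: 61+12-12=61
Step 7: prey: 6+3-7=2; pred: 61+3-12=52
Step 8: prey: 2+1-2=1; pred: 52+1-10=43
Max prey = 57 at step 2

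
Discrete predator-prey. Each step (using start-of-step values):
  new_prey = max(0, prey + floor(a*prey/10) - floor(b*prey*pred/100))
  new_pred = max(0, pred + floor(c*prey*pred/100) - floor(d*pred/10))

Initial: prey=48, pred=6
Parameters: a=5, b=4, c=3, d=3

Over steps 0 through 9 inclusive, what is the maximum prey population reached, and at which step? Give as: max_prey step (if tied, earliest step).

Answer: 61 1

Derivation:
Step 1: prey: 48+24-11=61; pred: 6+8-1=13
Step 2: prey: 61+30-31=60; pred: 13+23-3=33
Step 3: prey: 60+30-79=11; pred: 33+59-9=83
Step 4: prey: 11+5-36=0; pred: 83+27-24=86
Step 5: prey: 0+0-0=0; pred: 86+0-25=61
Step 6: prey: 0+0-0=0; pred: 61+0-18=43
Step 7: prey: 0+0-0=0; pred: 43+0-12=31
Step 8: prey: 0+0-0=0; pred: 31+0-9=22
Step 9: prey: 0+0-0=0; pred: 22+0-6=16
Max prey = 61 at step 1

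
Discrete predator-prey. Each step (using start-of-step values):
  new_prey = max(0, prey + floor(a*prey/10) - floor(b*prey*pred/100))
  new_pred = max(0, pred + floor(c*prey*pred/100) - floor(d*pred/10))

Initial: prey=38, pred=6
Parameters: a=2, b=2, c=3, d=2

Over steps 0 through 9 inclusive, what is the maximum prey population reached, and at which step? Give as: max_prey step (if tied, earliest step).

Step 1: prey: 38+7-4=41; pred: 6+6-1=11
Step 2: prey: 41+8-9=40; pred: 11+13-2=22
Step 3: prey: 40+8-17=31; pred: 22+26-4=44
Step 4: prey: 31+6-27=10; pred: 44+40-8=76
Step 5: prey: 10+2-15=0; pred: 76+22-15=83
Step 6: prey: 0+0-0=0; pred: 83+0-16=67
Step 7: prey: 0+0-0=0; pred: 67+0-13=54
Step 8: prey: 0+0-0=0; pred: 54+0-10=44
Step 9: prey: 0+0-0=0; pred: 44+0-8=36
Max prey = 41 at step 1

Answer: 41 1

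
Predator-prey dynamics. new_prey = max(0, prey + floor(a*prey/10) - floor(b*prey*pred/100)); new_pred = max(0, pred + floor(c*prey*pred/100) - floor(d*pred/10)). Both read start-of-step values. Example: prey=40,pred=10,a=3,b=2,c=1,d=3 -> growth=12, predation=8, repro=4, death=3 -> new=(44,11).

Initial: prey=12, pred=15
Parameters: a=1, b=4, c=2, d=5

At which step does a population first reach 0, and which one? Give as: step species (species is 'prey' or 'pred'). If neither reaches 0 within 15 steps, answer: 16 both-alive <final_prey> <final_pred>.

Answer: 16 both-alive 3 1

Derivation:
Step 1: prey: 12+1-7=6; pred: 15+3-7=11
Step 2: prey: 6+0-2=4; pred: 11+1-5=7
Step 3: prey: 4+0-1=3; pred: 7+0-3=4
Step 4: prey: 3+0-0=3; pred: 4+0-2=2
Step 5: prey: 3+0-0=3; pred: 2+0-1=1
Step 6: prey: 3+0-0=3; pred: 1+0-0=1
Steps 7-15: state stable at prey=3, pred=1 (no change)
No extinction within 15 steps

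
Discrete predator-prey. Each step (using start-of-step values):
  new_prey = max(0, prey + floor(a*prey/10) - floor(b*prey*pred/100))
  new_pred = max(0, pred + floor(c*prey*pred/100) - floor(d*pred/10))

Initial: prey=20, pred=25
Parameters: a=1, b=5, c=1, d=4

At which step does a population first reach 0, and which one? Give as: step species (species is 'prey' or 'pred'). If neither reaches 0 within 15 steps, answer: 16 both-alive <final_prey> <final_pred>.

Answer: 1 prey

Derivation:
Step 1: prey: 20+2-25=0; pred: 25+5-10=20
First extinction: prey at step 1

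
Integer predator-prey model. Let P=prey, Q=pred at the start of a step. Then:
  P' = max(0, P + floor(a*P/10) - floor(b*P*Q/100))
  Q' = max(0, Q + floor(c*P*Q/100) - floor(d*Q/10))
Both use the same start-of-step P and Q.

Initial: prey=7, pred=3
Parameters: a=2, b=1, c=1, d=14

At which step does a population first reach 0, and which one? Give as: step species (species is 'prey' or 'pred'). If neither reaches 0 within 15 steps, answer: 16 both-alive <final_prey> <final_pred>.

Answer: 1 pred

Derivation:
Step 1: prey: 7+1-0=8; pred: 3+0-4=0
First extinction: pred at step 1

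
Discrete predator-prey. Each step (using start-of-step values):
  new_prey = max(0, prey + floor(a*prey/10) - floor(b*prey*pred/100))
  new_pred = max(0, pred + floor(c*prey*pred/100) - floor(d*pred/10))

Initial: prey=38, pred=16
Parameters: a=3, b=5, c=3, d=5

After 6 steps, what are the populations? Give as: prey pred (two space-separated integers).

Step 1: prey: 38+11-30=19; pred: 16+18-8=26
Step 2: prey: 19+5-24=0; pred: 26+14-13=27
Step 3: prey: 0+0-0=0; pred: 27+0-13=14
Step 4: prey: 0+0-0=0; pred: 14+0-7=7
Step 5: prey: 0+0-0=0; pred: 7+0-3=4
Step 6: prey: 0+0-0=0; pred: 4+0-2=2

Answer: 0 2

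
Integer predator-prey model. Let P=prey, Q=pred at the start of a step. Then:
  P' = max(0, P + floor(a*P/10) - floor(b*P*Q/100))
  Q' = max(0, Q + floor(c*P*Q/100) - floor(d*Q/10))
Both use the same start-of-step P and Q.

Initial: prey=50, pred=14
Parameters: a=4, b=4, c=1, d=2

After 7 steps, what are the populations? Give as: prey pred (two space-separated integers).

Step 1: prey: 50+20-28=42; pred: 14+7-2=19
Step 2: prey: 42+16-31=27; pred: 19+7-3=23
Step 3: prey: 27+10-24=13; pred: 23+6-4=25
Step 4: prey: 13+5-13=5; pred: 25+3-5=23
Step 5: prey: 5+2-4=3; pred: 23+1-4=20
Step 6: prey: 3+1-2=2; pred: 20+0-4=16
Step 7: prey: 2+0-1=1; pred: 16+0-3=13

Answer: 1 13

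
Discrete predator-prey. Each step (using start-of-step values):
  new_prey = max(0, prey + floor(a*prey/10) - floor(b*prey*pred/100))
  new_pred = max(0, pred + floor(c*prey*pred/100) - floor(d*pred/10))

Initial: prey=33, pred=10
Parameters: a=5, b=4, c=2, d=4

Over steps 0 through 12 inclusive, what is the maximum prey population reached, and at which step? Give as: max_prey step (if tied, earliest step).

Answer: 37 2

Derivation:
Step 1: prey: 33+16-13=36; pred: 10+6-4=12
Step 2: prey: 36+18-17=37; pred: 12+8-4=16
Step 3: prey: 37+18-23=32; pred: 16+11-6=21
Step 4: prey: 32+16-26=22; pred: 21+13-8=26
Step 5: prey: 22+11-22=11; pred: 26+11-10=27
Step 6: prey: 11+5-11=5; pred: 27+5-10=22
Step 7: prey: 5+2-4=3; pred: 22+2-8=16
Step 8: prey: 3+1-1=3; pred: 16+0-6=10
Step 9: prey: 3+1-1=3; pred: 10+0-4=6
Step 10: prey: 3+1-0=4; pred: 6+0-2=4
Step 11: prey: 4+2-0=6; pred: 4+0-1=3
Step 12: prey: 6+3-0=9; pred: 3+0-1=2
Max prey = 37 at step 2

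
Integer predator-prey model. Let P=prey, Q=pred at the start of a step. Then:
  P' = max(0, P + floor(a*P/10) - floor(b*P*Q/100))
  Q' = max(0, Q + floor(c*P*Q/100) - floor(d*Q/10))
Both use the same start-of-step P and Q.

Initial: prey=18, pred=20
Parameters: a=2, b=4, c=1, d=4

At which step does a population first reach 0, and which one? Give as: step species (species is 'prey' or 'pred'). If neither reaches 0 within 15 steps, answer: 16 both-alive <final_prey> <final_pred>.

Step 1: prey: 18+3-14=7; pred: 20+3-8=15
Step 2: prey: 7+1-4=4; pred: 15+1-6=10
Step 3: prey: 4+0-1=3; pred: 10+0-4=6
Step 4: prey: 3+0-0=3; pred: 6+0-2=4
Step 5: prey: 3+0-0=3; pred: 4+0-1=3
Step 6: prey: 3+0-0=3; pred: 3+0-1=2
Step 7: prey: 3+0-0=3; pred: 2+0-0=2
Steps 8-15: state stable at prey=3, pred=2 (no change)
No extinction within 15 steps

Answer: 16 both-alive 3 2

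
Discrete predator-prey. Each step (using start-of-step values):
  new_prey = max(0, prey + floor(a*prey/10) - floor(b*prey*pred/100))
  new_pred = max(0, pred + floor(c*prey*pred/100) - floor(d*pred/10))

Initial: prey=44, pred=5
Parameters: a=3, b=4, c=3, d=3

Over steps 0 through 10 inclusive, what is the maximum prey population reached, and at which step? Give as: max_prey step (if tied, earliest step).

Step 1: prey: 44+13-8=49; pred: 5+6-1=10
Step 2: prey: 49+14-19=44; pred: 10+14-3=21
Step 3: prey: 44+13-36=21; pred: 21+27-6=42
Step 4: prey: 21+6-35=0; pred: 42+26-12=56
Step 5: prey: 0+0-0=0; pred: 56+0-16=40
Step 6: prey: 0+0-0=0; pred: 40+0-12=28
Step 7: prey: 0+0-0=0; pred: 28+0-8=20
Step 8: prey: 0+0-0=0; pred: 20+0-6=14
Step 9: prey: 0+0-0=0; pred: 14+0-4=10
Step 10: prey: 0+0-0=0; pred: 10+0-3=7
Max prey = 49 at step 1

Answer: 49 1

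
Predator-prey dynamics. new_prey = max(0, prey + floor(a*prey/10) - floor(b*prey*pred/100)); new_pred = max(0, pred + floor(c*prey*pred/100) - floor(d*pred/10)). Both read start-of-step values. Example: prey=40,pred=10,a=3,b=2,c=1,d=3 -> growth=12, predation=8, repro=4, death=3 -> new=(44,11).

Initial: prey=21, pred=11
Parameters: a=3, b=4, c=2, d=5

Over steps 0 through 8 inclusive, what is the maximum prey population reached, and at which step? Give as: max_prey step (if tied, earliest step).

Answer: 29 8

Derivation:
Step 1: prey: 21+6-9=18; pred: 11+4-5=10
Step 2: prey: 18+5-7=16; pred: 10+3-5=8
Step 3: prey: 16+4-5=15; pred: 8+2-4=6
Step 4: prey: 15+4-3=16; pred: 6+1-3=4
Step 5: prey: 16+4-2=18; pred: 4+1-2=3
Step 6: prey: 18+5-2=21; pred: 3+1-1=3
Step 7: prey: 21+6-2=25; pred: 3+1-1=3
Step 8: prey: 25+7-3=29; pred: 3+1-1=3
Max prey = 29 at step 8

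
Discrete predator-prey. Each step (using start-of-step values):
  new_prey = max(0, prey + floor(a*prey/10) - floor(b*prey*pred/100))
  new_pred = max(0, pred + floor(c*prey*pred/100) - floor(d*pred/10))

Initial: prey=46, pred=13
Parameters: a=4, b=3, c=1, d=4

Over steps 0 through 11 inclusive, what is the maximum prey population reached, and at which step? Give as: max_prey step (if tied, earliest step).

Step 1: prey: 46+18-17=47; pred: 13+5-5=13
Step 2: prey: 47+18-18=47; pred: 13+6-5=14
Step 3: prey: 47+18-19=46; pred: 14+6-5=15
Step 4: prey: 46+18-20=44; pred: 15+6-6=15
Step 5: prey: 44+17-19=42; pred: 15+6-6=15
Step 6: prey: 42+16-18=40; pred: 15+6-6=15
Step 7: prey: 40+16-18=38; pred: 15+6-6=15
Step 8: prey: 38+15-17=36; pred: 15+5-6=14
Step 9: prey: 36+14-15=35; pred: 14+5-5=14
Step 10: prey: 35+14-14=35; pred: 14+4-5=13
Step 11: prey: 35+14-13=36; pred: 13+4-5=12
Max prey = 47 at step 1

Answer: 47 1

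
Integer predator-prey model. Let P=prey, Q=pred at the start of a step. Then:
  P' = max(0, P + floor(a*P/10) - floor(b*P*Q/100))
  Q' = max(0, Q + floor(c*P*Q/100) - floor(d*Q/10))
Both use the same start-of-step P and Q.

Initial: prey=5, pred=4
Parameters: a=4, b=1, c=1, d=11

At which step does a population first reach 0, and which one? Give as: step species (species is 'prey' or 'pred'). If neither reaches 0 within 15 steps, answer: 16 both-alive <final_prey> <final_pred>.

Answer: 1 pred

Derivation:
Step 1: prey: 5+2-0=7; pred: 4+0-4=0
First extinction: pred at step 1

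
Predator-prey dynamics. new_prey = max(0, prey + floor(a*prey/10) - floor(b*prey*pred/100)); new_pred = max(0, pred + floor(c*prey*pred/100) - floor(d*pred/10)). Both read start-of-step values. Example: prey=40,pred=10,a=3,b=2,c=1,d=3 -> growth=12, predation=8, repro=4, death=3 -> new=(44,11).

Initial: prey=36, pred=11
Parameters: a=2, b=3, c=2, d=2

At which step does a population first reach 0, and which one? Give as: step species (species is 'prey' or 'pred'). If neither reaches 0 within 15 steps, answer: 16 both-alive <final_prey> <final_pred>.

Answer: 16 both-alive 1 4

Derivation:
Step 1: prey: 36+7-11=32; pred: 11+7-2=16
Step 2: prey: 32+6-15=23; pred: 16+10-3=23
Step 3: prey: 23+4-15=12; pred: 23+10-4=29
Step 4: prey: 12+2-10=4; pred: 29+6-5=30
Step 5: prey: 4+0-3=1; pred: 30+2-6=26
Step 6: prey: 1+0-0=1; pred: 26+0-5=21
Step 7: prey: 1+0-0=1; pred: 21+0-4=17
Step 8: prey: 1+0-0=1; pred: 17+0-3=14
Step 9: prey: 1+0-0=1; pred: 14+0-2=12
Step 10: prey: 1+0-0=1; pred: 12+0-2=10
Step 11: prey: 1+0-0=1; pred: 10+0-2=8
Step 12: prey: 1+0-0=1; pred: 8+0-1=7
Step 13: prey: 1+0-0=1; pred: 7+0-1=6
Step 14: prey: 1+0-0=1; pred: 6+0-1=5
Step 15: prey: 1+0-0=1; pred: 5+0-1=4
No extinction within 15 steps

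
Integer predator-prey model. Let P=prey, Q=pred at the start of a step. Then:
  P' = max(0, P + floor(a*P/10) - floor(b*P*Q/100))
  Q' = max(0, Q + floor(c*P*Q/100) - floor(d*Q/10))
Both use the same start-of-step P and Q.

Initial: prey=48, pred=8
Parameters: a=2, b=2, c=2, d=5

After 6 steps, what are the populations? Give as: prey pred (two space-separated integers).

Step 1: prey: 48+9-7=50; pred: 8+7-4=11
Step 2: prey: 50+10-11=49; pred: 11+11-5=17
Step 3: prey: 49+9-16=42; pred: 17+16-8=25
Step 4: prey: 42+8-21=29; pred: 25+21-12=34
Step 5: prey: 29+5-19=15; pred: 34+19-17=36
Step 6: prey: 15+3-10=8; pred: 36+10-18=28

Answer: 8 28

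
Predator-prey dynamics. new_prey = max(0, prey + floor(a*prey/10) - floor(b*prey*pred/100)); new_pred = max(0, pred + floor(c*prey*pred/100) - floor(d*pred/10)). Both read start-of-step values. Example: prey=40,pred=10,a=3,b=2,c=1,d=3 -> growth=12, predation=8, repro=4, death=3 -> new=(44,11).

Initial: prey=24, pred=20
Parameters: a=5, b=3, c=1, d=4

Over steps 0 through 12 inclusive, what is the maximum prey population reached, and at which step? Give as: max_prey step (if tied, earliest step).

Step 1: prey: 24+12-14=22; pred: 20+4-8=16
Step 2: prey: 22+11-10=23; pred: 16+3-6=13
Step 3: prey: 23+11-8=26; pred: 13+2-5=10
Step 4: prey: 26+13-7=32; pred: 10+2-4=8
Step 5: prey: 32+16-7=41; pred: 8+2-3=7
Step 6: prey: 41+20-8=53; pred: 7+2-2=7
Step 7: prey: 53+26-11=68; pred: 7+3-2=8
Step 8: prey: 68+34-16=86; pred: 8+5-3=10
Step 9: prey: 86+43-25=104; pred: 10+8-4=14
Step 10: prey: 104+52-43=113; pred: 14+14-5=23
Step 11: prey: 113+56-77=92; pred: 23+25-9=39
Step 12: prey: 92+46-107=31; pred: 39+35-15=59
Max prey = 113 at step 10

Answer: 113 10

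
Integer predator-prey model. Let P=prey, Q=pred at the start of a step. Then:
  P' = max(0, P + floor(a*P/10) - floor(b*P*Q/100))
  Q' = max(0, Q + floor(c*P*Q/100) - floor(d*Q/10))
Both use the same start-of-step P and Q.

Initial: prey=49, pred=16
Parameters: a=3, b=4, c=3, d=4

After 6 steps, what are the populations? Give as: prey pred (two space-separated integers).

Answer: 0 8

Derivation:
Step 1: prey: 49+14-31=32; pred: 16+23-6=33
Step 2: prey: 32+9-42=0; pred: 33+31-13=51
Step 3: prey: 0+0-0=0; pred: 51+0-20=31
Step 4: prey: 0+0-0=0; pred: 31+0-12=19
Step 5: prey: 0+0-0=0; pred: 19+0-7=12
Step 6: prey: 0+0-0=0; pred: 12+0-4=8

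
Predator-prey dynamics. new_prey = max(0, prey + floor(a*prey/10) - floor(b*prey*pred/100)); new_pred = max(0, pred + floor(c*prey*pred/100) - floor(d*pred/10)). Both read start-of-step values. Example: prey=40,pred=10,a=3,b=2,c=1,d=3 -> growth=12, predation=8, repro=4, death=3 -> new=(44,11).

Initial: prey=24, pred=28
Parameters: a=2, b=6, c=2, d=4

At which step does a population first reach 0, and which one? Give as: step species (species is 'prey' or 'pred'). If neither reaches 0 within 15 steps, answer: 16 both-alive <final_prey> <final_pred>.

Step 1: prey: 24+4-40=0; pred: 28+13-11=30
First extinction: prey at step 1

Answer: 1 prey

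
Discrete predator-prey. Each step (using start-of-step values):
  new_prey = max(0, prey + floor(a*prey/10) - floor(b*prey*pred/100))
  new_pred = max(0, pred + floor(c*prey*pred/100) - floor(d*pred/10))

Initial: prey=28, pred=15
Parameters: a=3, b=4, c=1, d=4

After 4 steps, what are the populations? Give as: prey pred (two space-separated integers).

Step 1: prey: 28+8-16=20; pred: 15+4-6=13
Step 2: prey: 20+6-10=16; pred: 13+2-5=10
Step 3: prey: 16+4-6=14; pred: 10+1-4=7
Step 4: prey: 14+4-3=15; pred: 7+0-2=5

Answer: 15 5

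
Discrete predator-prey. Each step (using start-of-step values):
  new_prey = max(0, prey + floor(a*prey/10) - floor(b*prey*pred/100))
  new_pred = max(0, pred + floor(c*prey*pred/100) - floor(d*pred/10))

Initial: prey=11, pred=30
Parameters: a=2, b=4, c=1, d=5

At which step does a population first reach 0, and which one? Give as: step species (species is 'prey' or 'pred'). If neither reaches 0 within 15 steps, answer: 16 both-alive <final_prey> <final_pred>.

Step 1: prey: 11+2-13=0; pred: 30+3-15=18
First extinction: prey at step 1

Answer: 1 prey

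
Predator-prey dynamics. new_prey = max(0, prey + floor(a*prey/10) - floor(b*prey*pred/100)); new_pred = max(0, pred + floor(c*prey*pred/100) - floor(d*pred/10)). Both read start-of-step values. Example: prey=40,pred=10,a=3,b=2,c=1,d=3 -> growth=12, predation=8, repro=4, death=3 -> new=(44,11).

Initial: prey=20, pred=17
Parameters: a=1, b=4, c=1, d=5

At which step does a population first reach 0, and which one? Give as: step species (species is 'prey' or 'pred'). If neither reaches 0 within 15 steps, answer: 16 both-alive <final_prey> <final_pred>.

Step 1: prey: 20+2-13=9; pred: 17+3-8=12
Step 2: prey: 9+0-4=5; pred: 12+1-6=7
Step 3: prey: 5+0-1=4; pred: 7+0-3=4
Step 4: prey: 4+0-0=4; pred: 4+0-2=2
Step 5: prey: 4+0-0=4; pred: 2+0-1=1
Step 6: prey: 4+0-0=4; pred: 1+0-0=1
Steps 7-15: state stable at prey=4, pred=1 (no change)
No extinction within 15 steps

Answer: 16 both-alive 4 1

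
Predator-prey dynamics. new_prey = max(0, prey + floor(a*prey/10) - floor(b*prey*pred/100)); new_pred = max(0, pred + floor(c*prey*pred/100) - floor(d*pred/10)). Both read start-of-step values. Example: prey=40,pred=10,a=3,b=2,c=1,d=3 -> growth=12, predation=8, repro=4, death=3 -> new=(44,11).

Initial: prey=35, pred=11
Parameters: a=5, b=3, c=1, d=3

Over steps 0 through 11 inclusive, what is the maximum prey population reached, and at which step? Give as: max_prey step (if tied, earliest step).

Step 1: prey: 35+17-11=41; pred: 11+3-3=11
Step 2: prey: 41+20-13=48; pred: 11+4-3=12
Step 3: prey: 48+24-17=55; pred: 12+5-3=14
Step 4: prey: 55+27-23=59; pred: 14+7-4=17
Step 5: prey: 59+29-30=58; pred: 17+10-5=22
Step 6: prey: 58+29-38=49; pred: 22+12-6=28
Step 7: prey: 49+24-41=32; pred: 28+13-8=33
Step 8: prey: 32+16-31=17; pred: 33+10-9=34
Step 9: prey: 17+8-17=8; pred: 34+5-10=29
Step 10: prey: 8+4-6=6; pred: 29+2-8=23
Step 11: prey: 6+3-4=5; pred: 23+1-6=18
Max prey = 59 at step 4

Answer: 59 4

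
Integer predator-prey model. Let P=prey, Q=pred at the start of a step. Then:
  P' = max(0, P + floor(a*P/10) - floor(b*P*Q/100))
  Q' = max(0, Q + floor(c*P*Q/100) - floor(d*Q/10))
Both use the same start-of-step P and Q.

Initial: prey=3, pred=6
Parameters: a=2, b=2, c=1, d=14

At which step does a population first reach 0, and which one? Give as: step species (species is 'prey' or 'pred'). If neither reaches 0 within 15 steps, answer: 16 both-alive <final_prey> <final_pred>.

Step 1: prey: 3+0-0=3; pred: 6+0-8=0
First extinction: pred at step 1

Answer: 1 pred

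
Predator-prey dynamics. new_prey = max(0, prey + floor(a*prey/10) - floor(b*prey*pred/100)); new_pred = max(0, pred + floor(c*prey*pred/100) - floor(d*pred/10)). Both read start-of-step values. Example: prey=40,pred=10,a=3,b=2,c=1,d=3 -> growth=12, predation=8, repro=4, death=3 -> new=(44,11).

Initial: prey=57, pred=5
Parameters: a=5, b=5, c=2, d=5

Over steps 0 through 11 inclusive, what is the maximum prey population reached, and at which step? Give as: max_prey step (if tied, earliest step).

Answer: 78 2

Derivation:
Step 1: prey: 57+28-14=71; pred: 5+5-2=8
Step 2: prey: 71+35-28=78; pred: 8+11-4=15
Step 3: prey: 78+39-58=59; pred: 15+23-7=31
Step 4: prey: 59+29-91=0; pred: 31+36-15=52
Step 5: prey: 0+0-0=0; pred: 52+0-26=26
Step 6: prey: 0+0-0=0; pred: 26+0-13=13
Step 7: prey: 0+0-0=0; pred: 13+0-6=7
Step 8: prey: 0+0-0=0; pred: 7+0-3=4
Step 9: prey: 0+0-0=0; pred: 4+0-2=2
Step 10: prey: 0+0-0=0; pred: 2+0-1=1
Step 11: prey: 0+0-0=0; pred: 1+0-0=1
Max prey = 78 at step 2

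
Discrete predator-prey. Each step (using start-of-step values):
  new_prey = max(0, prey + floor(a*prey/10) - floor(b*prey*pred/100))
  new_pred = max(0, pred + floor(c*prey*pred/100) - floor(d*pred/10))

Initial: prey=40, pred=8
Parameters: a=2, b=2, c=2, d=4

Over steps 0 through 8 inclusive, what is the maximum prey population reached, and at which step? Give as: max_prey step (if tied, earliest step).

Step 1: prey: 40+8-6=42; pred: 8+6-3=11
Step 2: prey: 42+8-9=41; pred: 11+9-4=16
Step 3: prey: 41+8-13=36; pred: 16+13-6=23
Step 4: prey: 36+7-16=27; pred: 23+16-9=30
Step 5: prey: 27+5-16=16; pred: 30+16-12=34
Step 6: prey: 16+3-10=9; pred: 34+10-13=31
Step 7: prey: 9+1-5=5; pred: 31+5-12=24
Step 8: prey: 5+1-2=4; pred: 24+2-9=17
Max prey = 42 at step 1

Answer: 42 1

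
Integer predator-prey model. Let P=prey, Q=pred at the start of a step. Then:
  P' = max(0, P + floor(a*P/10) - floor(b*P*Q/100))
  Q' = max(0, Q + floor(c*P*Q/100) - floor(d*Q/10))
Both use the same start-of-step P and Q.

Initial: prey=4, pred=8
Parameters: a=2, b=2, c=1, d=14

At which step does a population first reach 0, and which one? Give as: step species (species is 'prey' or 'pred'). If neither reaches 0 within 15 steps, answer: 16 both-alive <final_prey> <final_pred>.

Step 1: prey: 4+0-0=4; pred: 8+0-11=0
First extinction: pred at step 1

Answer: 1 pred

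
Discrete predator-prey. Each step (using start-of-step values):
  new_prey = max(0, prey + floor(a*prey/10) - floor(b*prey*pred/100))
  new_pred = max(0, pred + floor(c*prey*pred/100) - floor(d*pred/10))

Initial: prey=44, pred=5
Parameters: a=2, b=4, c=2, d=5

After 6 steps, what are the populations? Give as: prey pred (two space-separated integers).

Step 1: prey: 44+8-8=44; pred: 5+4-2=7
Step 2: prey: 44+8-12=40; pred: 7+6-3=10
Step 3: prey: 40+8-16=32; pred: 10+8-5=13
Step 4: prey: 32+6-16=22; pred: 13+8-6=15
Step 5: prey: 22+4-13=13; pred: 15+6-7=14
Step 6: prey: 13+2-7=8; pred: 14+3-7=10

Answer: 8 10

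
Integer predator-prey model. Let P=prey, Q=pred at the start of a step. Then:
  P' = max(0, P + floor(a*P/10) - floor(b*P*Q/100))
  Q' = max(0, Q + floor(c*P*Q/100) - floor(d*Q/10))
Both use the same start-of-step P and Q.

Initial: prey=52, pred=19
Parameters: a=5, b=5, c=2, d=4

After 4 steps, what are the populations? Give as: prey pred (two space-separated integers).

Answer: 0 14

Derivation:
Step 1: prey: 52+26-49=29; pred: 19+19-7=31
Step 2: prey: 29+14-44=0; pred: 31+17-12=36
Step 3: prey: 0+0-0=0; pred: 36+0-14=22
Step 4: prey: 0+0-0=0; pred: 22+0-8=14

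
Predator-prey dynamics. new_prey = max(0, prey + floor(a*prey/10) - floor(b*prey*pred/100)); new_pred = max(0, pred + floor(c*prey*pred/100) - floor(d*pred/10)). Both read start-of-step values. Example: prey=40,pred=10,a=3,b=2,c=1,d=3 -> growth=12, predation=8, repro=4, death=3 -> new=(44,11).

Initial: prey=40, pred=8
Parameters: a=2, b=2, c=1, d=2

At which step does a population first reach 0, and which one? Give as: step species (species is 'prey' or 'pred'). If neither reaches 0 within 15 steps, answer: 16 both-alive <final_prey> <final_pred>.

Answer: 16 both-alive 5 8

Derivation:
Step 1: prey: 40+8-6=42; pred: 8+3-1=10
Step 2: prey: 42+8-8=42; pred: 10+4-2=12
Step 3: prey: 42+8-10=40; pred: 12+5-2=15
Step 4: prey: 40+8-12=36; pred: 15+6-3=18
Step 5: prey: 36+7-12=31; pred: 18+6-3=21
Step 6: prey: 31+6-13=24; pred: 21+6-4=23
Step 7: prey: 24+4-11=17; pred: 23+5-4=24
Step 8: prey: 17+3-8=12; pred: 24+4-4=24
Step 9: prey: 12+2-5=9; pred: 24+2-4=22
Step 10: prey: 9+1-3=7; pred: 22+1-4=19
Step 11: prey: 7+1-2=6; pred: 19+1-3=17
Step 12: prey: 6+1-2=5; pred: 17+1-3=15
Step 13: prey: 5+1-1=5; pred: 15+0-3=12
Step 14: prey: 5+1-1=5; pred: 12+0-2=10
Step 15: prey: 5+1-1=5; pred: 10+0-2=8
No extinction within 15 steps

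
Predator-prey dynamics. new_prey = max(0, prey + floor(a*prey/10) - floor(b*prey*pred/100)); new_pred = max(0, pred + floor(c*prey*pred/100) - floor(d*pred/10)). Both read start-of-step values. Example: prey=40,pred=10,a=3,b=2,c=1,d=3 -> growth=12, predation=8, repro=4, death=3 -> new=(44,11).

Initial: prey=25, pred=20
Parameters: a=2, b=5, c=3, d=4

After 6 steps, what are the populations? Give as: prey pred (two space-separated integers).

Answer: 0 3

Derivation:
Step 1: prey: 25+5-25=5; pred: 20+15-8=27
Step 2: prey: 5+1-6=0; pred: 27+4-10=21
Step 3: prey: 0+0-0=0; pred: 21+0-8=13
Step 4: prey: 0+0-0=0; pred: 13+0-5=8
Step 5: prey: 0+0-0=0; pred: 8+0-3=5
Step 6: prey: 0+0-0=0; pred: 5+0-2=3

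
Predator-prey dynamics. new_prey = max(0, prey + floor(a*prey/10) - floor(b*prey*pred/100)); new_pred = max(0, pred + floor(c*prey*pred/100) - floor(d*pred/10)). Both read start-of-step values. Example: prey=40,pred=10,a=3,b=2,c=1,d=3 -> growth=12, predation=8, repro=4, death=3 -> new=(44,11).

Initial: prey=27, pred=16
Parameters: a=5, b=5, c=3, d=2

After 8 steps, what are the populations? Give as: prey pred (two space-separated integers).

Answer: 0 12

Derivation:
Step 1: prey: 27+13-21=19; pred: 16+12-3=25
Step 2: prey: 19+9-23=5; pred: 25+14-5=34
Step 3: prey: 5+2-8=0; pred: 34+5-6=33
Step 4: prey: 0+0-0=0; pred: 33+0-6=27
Step 5: prey: 0+0-0=0; pred: 27+0-5=22
Step 6: prey: 0+0-0=0; pred: 22+0-4=18
Step 7: prey: 0+0-0=0; pred: 18+0-3=15
Step 8: prey: 0+0-0=0; pred: 15+0-3=12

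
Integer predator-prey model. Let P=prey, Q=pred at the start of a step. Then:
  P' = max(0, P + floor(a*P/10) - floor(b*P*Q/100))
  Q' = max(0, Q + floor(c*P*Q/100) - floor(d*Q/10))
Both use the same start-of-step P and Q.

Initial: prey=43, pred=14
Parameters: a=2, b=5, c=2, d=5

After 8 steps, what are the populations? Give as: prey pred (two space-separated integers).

Answer: 1 1

Derivation:
Step 1: prey: 43+8-30=21; pred: 14+12-7=19
Step 2: prey: 21+4-19=6; pred: 19+7-9=17
Step 3: prey: 6+1-5=2; pred: 17+2-8=11
Step 4: prey: 2+0-1=1; pred: 11+0-5=6
Step 5: prey: 1+0-0=1; pred: 6+0-3=3
Step 6: prey: 1+0-0=1; pred: 3+0-1=2
Step 7: prey: 1+0-0=1; pred: 2+0-1=1
Step 8: prey: 1+0-0=1; pred: 1+0-0=1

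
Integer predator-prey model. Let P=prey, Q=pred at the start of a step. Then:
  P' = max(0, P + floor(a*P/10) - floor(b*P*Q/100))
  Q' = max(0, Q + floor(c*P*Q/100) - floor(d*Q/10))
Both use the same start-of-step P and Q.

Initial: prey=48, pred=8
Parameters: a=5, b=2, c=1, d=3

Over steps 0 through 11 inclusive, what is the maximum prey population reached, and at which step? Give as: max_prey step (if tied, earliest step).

Step 1: prey: 48+24-7=65; pred: 8+3-2=9
Step 2: prey: 65+32-11=86; pred: 9+5-2=12
Step 3: prey: 86+43-20=109; pred: 12+10-3=19
Step 4: prey: 109+54-41=122; pred: 19+20-5=34
Step 5: prey: 122+61-82=101; pred: 34+41-10=65
Step 6: prey: 101+50-131=20; pred: 65+65-19=111
Step 7: prey: 20+10-44=0; pred: 111+22-33=100
Step 8: prey: 0+0-0=0; pred: 100+0-30=70
Step 9: prey: 0+0-0=0; pred: 70+0-21=49
Step 10: prey: 0+0-0=0; pred: 49+0-14=35
Step 11: prey: 0+0-0=0; pred: 35+0-10=25
Max prey = 122 at step 4

Answer: 122 4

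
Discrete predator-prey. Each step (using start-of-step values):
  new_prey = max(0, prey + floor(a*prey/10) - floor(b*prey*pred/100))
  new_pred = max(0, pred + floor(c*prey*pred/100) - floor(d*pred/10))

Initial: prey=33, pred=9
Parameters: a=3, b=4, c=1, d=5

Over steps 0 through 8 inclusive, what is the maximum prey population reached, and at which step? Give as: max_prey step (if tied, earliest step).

Step 1: prey: 33+9-11=31; pred: 9+2-4=7
Step 2: prey: 31+9-8=32; pred: 7+2-3=6
Step 3: prey: 32+9-7=34; pred: 6+1-3=4
Step 4: prey: 34+10-5=39; pred: 4+1-2=3
Step 5: prey: 39+11-4=46; pred: 3+1-1=3
Step 6: prey: 46+13-5=54; pred: 3+1-1=3
Step 7: prey: 54+16-6=64; pred: 3+1-1=3
Step 8: prey: 64+19-7=76; pred: 3+1-1=3
Max prey = 76 at step 8

Answer: 76 8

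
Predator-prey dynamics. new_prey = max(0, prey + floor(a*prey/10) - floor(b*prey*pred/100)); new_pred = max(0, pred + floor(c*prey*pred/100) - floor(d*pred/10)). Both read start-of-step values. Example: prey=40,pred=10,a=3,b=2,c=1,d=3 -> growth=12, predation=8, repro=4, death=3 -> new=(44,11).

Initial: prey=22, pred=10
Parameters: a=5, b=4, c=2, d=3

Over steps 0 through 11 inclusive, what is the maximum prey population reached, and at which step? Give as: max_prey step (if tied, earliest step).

Step 1: prey: 22+11-8=25; pred: 10+4-3=11
Step 2: prey: 25+12-11=26; pred: 11+5-3=13
Step 3: prey: 26+13-13=26; pred: 13+6-3=16
Step 4: prey: 26+13-16=23; pred: 16+8-4=20
Step 5: prey: 23+11-18=16; pred: 20+9-6=23
Step 6: prey: 16+8-14=10; pred: 23+7-6=24
Step 7: prey: 10+5-9=6; pred: 24+4-7=21
Step 8: prey: 6+3-5=4; pred: 21+2-6=17
Step 9: prey: 4+2-2=4; pred: 17+1-5=13
Step 10: prey: 4+2-2=4; pred: 13+1-3=11
Step 11: prey: 4+2-1=5; pred: 11+0-3=8
Max prey = 26 at step 2

Answer: 26 2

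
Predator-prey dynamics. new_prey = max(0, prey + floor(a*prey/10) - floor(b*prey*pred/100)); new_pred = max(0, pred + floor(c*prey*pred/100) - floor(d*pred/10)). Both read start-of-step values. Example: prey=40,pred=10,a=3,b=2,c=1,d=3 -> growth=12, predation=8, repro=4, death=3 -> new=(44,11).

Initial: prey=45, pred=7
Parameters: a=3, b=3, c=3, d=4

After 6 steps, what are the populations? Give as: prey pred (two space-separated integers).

Answer: 0 23

Derivation:
Step 1: prey: 45+13-9=49; pred: 7+9-2=14
Step 2: prey: 49+14-20=43; pred: 14+20-5=29
Step 3: prey: 43+12-37=18; pred: 29+37-11=55
Step 4: prey: 18+5-29=0; pred: 55+29-22=62
Step 5: prey: 0+0-0=0; pred: 62+0-24=38
Step 6: prey: 0+0-0=0; pred: 38+0-15=23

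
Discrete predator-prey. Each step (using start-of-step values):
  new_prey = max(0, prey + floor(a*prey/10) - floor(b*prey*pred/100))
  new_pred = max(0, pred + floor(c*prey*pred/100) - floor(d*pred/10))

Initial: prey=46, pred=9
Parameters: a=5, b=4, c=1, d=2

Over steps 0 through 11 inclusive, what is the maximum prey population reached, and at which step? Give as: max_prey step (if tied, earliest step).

Answer: 54 2

Derivation:
Step 1: prey: 46+23-16=53; pred: 9+4-1=12
Step 2: prey: 53+26-25=54; pred: 12+6-2=16
Step 3: prey: 54+27-34=47; pred: 16+8-3=21
Step 4: prey: 47+23-39=31; pred: 21+9-4=26
Step 5: prey: 31+15-32=14; pred: 26+8-5=29
Step 6: prey: 14+7-16=5; pred: 29+4-5=28
Step 7: prey: 5+2-5=2; pred: 28+1-5=24
Step 8: prey: 2+1-1=2; pred: 24+0-4=20
Step 9: prey: 2+1-1=2; pred: 20+0-4=16
Step 10: prey: 2+1-1=2; pred: 16+0-3=13
Step 11: prey: 2+1-1=2; pred: 13+0-2=11
Max prey = 54 at step 2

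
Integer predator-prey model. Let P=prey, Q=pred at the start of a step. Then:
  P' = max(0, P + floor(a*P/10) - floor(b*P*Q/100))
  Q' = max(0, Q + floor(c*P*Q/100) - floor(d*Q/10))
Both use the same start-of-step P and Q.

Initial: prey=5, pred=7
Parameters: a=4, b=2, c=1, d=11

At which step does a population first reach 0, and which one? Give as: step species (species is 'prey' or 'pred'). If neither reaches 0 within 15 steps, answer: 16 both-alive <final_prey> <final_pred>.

Step 1: prey: 5+2-0=7; pred: 7+0-7=0
First extinction: pred at step 1

Answer: 1 pred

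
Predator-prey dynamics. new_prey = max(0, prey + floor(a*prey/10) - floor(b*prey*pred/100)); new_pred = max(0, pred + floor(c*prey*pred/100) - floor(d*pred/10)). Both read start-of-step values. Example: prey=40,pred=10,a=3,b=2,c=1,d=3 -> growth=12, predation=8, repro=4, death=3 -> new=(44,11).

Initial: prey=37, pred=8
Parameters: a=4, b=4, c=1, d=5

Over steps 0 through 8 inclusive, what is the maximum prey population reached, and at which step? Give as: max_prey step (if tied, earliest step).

Step 1: prey: 37+14-11=40; pred: 8+2-4=6
Step 2: prey: 40+16-9=47; pred: 6+2-3=5
Step 3: prey: 47+18-9=56; pred: 5+2-2=5
Step 4: prey: 56+22-11=67; pred: 5+2-2=5
Step 5: prey: 67+26-13=80; pred: 5+3-2=6
Step 6: prey: 80+32-19=93; pred: 6+4-3=7
Step 7: prey: 93+37-26=104; pred: 7+6-3=10
Step 8: prey: 104+41-41=104; pred: 10+10-5=15
Max prey = 104 at step 7

Answer: 104 7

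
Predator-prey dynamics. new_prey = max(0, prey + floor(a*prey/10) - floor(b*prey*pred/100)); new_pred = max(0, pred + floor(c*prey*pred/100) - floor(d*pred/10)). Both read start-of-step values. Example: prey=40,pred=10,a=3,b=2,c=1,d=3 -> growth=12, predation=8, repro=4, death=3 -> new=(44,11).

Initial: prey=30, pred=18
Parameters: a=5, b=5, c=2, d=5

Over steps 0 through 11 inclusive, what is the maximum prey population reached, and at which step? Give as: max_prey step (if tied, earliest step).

Answer: 68 11

Derivation:
Step 1: prey: 30+15-27=18; pred: 18+10-9=19
Step 2: prey: 18+9-17=10; pred: 19+6-9=16
Step 3: prey: 10+5-8=7; pred: 16+3-8=11
Step 4: prey: 7+3-3=7; pred: 11+1-5=7
Step 5: prey: 7+3-2=8; pred: 7+0-3=4
Step 6: prey: 8+4-1=11; pred: 4+0-2=2
Step 7: prey: 11+5-1=15; pred: 2+0-1=1
Step 8: prey: 15+7-0=22; pred: 1+0-0=1
Step 9: prey: 22+11-1=32; pred: 1+0-0=1
Step 10: prey: 32+16-1=47; pred: 1+0-0=1
Step 11: prey: 47+23-2=68; pred: 1+0-0=1
Max prey = 68 at step 11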